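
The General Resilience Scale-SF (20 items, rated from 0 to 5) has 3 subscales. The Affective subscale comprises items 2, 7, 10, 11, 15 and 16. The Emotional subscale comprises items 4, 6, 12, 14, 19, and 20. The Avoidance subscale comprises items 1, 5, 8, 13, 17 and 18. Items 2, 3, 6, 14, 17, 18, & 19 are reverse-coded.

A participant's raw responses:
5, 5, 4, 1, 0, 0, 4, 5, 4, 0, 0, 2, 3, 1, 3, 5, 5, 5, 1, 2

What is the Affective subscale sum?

12

Affective items: 2, 7, 10, 11, 15, 16.
Of these, item 2 is reverse-coded; reversed = (0+5) − raw = 5 − raw.
  item 2: 5 − 5 = 0
  item 7: 4
  item 10: 0
  item 11: 0
  item 15: 3
  item 16: 5
Sum = 0 + 4 + 0 + 0 + 3 + 5 = 12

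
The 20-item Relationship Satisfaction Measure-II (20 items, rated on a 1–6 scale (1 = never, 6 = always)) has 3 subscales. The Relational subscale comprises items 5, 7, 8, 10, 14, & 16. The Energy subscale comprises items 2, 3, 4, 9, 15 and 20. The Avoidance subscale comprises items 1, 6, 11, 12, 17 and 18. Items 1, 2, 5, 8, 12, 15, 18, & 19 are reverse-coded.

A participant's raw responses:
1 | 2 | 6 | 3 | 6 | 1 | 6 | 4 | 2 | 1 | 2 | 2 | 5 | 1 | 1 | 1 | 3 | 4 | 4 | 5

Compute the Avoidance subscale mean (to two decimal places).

Avoidance items: 1, 6, 11, 12, 17, 18.
Of these, items 1, 12 and 18 are reverse-coded; on a 1–6 scale, reversed = 7 − raw.
  item 1: 7 − 1 = 6
  item 6: 1
  item 11: 2
  item 12: 7 − 2 = 5
  item 17: 3
  item 18: 7 − 4 = 3
Sum = 6 + 1 + 2 + 5 + 3 + 3 = 20
Mean = 20 / 6 = 3.33

3.33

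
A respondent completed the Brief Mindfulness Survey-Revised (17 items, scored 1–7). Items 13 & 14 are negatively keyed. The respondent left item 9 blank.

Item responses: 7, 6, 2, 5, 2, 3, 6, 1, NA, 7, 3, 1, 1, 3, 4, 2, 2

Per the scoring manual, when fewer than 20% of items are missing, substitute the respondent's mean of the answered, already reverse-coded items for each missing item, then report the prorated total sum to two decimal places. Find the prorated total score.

Reverse-coded (on a 1–7 scale, reversed = 8 − raw):
  item 13: 8 − 1 = 7
  item 14: 8 − 3 = 5
Completed scored items (16 of 17): 7, 6, 2, 5, 2, 3, 6, 1, 7, 3, 1, 7, 5, 4, 2, 2; sum = 63.
Person mean = 63 / 16 ≈ 3.9375
Prorated total = (63 / 16) × 17 = 66.94 (to 2 dp)

66.94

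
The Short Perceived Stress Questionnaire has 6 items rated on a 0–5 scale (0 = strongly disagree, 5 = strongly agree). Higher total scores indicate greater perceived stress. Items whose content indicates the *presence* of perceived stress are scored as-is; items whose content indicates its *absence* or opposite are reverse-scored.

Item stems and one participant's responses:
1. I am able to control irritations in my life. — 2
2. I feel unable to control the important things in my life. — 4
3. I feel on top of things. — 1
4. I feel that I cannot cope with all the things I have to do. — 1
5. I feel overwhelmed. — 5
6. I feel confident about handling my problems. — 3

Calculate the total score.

Items 1, 3, 6 describe the absence/opposite of perceived stress → reverse-score.
on a 0–5 scale, reversed = 5 − raw.
  item 1: 5 − 2 = 3
  item 2: 4
  item 3: 5 − 1 = 4
  item 4: 1
  item 5: 5
  item 6: 5 − 3 = 2
Total = 3 + 4 + 4 + 1 + 5 + 2 = 19

19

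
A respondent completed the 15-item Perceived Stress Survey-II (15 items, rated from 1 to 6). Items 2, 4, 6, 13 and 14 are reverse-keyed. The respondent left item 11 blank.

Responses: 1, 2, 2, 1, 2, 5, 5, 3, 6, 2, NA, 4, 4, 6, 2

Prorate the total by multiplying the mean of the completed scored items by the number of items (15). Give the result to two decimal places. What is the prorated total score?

Reverse-coded (reverse-coded value = 7 − response):
  item 2: 7 − 2 = 5
  item 4: 7 − 1 = 6
  item 6: 7 − 5 = 2
  item 13: 7 − 4 = 3
  item 14: 7 − 6 = 1
Completed scored items (14 of 15): 1, 5, 2, 6, 2, 2, 5, 3, 6, 2, 4, 3, 1, 2; sum = 44.
Person mean = 44 / 14 ≈ 3.1429
Prorated total = (44 / 14) × 15 = 47.14 (to 2 dp)

47.14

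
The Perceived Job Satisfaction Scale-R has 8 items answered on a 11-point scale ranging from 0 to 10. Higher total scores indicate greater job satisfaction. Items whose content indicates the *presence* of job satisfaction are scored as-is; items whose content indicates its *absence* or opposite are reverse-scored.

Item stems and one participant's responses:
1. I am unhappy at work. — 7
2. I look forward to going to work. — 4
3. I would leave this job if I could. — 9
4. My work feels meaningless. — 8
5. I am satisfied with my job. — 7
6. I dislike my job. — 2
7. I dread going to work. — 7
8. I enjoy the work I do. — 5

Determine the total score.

33

Items 1, 3, 4, 6, 7 describe the absence/opposite of job satisfaction → reverse-score.
reversed = (0+10) − raw = 10 − raw.
  item 1: 10 − 7 = 3
  item 2: 4
  item 3: 10 − 9 = 1
  item 4: 10 − 8 = 2
  item 5: 7
  item 6: 10 − 2 = 8
  item 7: 10 − 7 = 3
  item 8: 5
Total = 3 + 4 + 1 + 2 + 7 + 8 + 3 + 5 = 33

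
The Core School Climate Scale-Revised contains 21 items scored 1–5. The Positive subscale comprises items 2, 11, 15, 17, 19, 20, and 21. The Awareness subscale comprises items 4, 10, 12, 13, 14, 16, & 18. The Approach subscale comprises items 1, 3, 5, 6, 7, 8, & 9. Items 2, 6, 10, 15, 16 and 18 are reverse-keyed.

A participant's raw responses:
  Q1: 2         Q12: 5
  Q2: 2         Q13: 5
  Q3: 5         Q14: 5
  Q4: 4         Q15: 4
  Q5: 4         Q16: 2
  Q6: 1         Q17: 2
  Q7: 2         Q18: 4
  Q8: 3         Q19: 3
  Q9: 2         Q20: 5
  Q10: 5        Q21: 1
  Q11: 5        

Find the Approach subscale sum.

Approach items: 1, 3, 5, 6, 7, 8, 9.
Of these, item 6 is reverse-keyed; reverse-coded value = 6 − response.
  item 1: 2
  item 3: 5
  item 5: 4
  item 6: 6 − 1 = 5
  item 7: 2
  item 8: 3
  item 9: 2
Sum = 2 + 5 + 4 + 5 + 2 + 3 + 2 = 23

23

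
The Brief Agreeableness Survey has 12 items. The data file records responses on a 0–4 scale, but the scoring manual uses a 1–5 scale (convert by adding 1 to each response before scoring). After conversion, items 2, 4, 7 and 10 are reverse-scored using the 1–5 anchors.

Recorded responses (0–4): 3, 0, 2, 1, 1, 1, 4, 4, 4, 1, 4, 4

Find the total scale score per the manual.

Convert to 1–5: 4, 1, 3, 2, 2, 2, 5, 5, 5, 2, 5, 5
Reverse-coded (reverse-coded value = 6 − response):
  item 2: 6 − 1 = 5
  item 4: 6 − 2 = 4
  item 7: 6 − 5 = 1
  item 10: 6 − 2 = 4
Scored: 4, 5, 3, 4, 2, 2, 1, 5, 5, 4, 5, 5
Total = 45

45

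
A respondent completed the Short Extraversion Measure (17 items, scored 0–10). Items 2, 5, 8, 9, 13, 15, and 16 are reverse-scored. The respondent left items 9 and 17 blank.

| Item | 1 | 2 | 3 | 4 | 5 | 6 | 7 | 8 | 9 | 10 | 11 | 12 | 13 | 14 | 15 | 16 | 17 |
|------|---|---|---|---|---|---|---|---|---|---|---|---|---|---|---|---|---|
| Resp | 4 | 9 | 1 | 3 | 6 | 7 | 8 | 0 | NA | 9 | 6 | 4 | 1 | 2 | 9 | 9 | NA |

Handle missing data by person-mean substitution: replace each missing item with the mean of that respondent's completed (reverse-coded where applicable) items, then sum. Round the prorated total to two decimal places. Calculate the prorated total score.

79.33

Reverse-coded (on a 0–10 scale, reversed = 10 − raw):
  item 2: 10 − 9 = 1
  item 5: 10 − 6 = 4
  item 8: 10 − 0 = 10
  item 13: 10 − 1 = 9
  item 15: 10 − 9 = 1
  item 16: 10 − 9 = 1
Completed scored items (15 of 17): 4, 1, 1, 3, 4, 7, 8, 10, 9, 6, 4, 9, 2, 1, 1; sum = 70.
Person mean = 70 / 15 ≈ 4.6667
Prorated total = (70 / 15) × 17 = 79.33 (to 2 dp)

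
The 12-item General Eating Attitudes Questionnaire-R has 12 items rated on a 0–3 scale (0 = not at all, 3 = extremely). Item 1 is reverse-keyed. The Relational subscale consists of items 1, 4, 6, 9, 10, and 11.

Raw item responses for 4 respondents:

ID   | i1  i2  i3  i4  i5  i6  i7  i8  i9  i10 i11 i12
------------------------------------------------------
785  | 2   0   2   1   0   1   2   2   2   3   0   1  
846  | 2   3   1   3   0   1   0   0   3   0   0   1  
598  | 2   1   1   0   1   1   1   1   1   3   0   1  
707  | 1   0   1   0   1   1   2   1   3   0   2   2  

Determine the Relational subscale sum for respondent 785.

8

Respondent 785 raw: 2, 0, 2, 1, 0, 1, 2, 2, 2, 3, 0, 1.
Relational items: 1, 4, 6, 9, 10, 11.
Reverse-coded (on a 0–3 scale, reversed = 3 − raw):
  item 1: 3 − 2 = 1
  item 4: 1
  item 6: 1
  item 9: 2
  item 10: 3
  item 11: 0
Sum = 1 + 1 + 1 + 2 + 3 + 0 = 8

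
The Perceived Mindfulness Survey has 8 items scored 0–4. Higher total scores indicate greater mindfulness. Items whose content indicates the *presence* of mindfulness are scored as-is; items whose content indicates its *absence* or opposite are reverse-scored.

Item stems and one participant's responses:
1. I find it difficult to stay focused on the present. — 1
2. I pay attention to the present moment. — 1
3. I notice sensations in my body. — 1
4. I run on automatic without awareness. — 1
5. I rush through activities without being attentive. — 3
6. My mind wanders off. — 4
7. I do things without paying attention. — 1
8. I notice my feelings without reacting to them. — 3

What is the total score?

15

Items 1, 4, 5, 6, 7 describe the absence/opposite of mindfulness → reverse-score.
on a 0–4 scale, reversed = 4 − raw.
  item 1: 4 − 1 = 3
  item 2: 1
  item 3: 1
  item 4: 4 − 1 = 3
  item 5: 4 − 3 = 1
  item 6: 4 − 4 = 0
  item 7: 4 − 1 = 3
  item 8: 3
Total = 3 + 1 + 1 + 3 + 1 + 0 + 3 + 3 = 15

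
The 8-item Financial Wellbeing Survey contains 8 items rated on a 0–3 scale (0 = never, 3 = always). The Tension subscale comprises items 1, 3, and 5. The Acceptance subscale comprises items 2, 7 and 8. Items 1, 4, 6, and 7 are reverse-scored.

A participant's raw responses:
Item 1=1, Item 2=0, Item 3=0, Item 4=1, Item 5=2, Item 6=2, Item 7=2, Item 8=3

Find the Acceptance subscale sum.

Acceptance items: 2, 7, 8.
Of these, item 7 is reverse-scored; reverse-coded value = 3 − response.
  item 2: 0
  item 7: 3 − 2 = 1
  item 8: 3
Sum = 0 + 1 + 3 = 4

4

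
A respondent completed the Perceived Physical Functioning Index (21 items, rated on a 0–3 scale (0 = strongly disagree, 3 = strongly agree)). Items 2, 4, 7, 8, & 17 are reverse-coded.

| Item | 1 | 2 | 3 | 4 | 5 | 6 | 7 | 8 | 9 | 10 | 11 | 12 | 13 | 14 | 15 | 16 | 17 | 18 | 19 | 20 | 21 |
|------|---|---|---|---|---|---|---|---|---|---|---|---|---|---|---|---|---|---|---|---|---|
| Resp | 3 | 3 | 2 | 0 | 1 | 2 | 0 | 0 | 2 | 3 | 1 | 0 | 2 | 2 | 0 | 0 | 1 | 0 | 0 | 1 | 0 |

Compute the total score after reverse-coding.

Apply reverse scoring (reversed = (0+3) − raw = 3 − raw):
  item 2: 3 − 3 = 0
  item 4: 3 − 0 = 3
  item 7: 3 − 0 = 3
  item 8: 3 − 0 = 3
  item 17: 3 − 1 = 2
Scored responses: 3, 0, 2, 3, 1, 2, 3, 3, 2, 3, 1, 0, 2, 2, 0, 0, 2, 0, 0, 1, 0
Total = 3 + 0 + 2 + 3 + 1 + 2 + 3 + 3 + 2 + 3 + 1 + 0 + 2 + 2 + 0 + 0 + 2 + 0 + 0 + 1 + 0 = 30

30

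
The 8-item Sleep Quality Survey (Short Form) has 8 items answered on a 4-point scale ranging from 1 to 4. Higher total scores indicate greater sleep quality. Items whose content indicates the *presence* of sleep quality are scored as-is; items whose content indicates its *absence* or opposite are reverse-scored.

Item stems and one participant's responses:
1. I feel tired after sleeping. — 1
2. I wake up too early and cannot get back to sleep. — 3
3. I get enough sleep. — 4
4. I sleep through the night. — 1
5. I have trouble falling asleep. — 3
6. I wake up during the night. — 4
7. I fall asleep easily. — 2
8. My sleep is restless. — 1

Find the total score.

Items 1, 2, 5, 6, 8 describe the absence/opposite of sleep quality → reverse-score.
reversed = (1+4) − raw = 5 − raw.
  item 1: 5 − 1 = 4
  item 2: 5 − 3 = 2
  item 3: 4
  item 4: 1
  item 5: 5 − 3 = 2
  item 6: 5 − 4 = 1
  item 7: 2
  item 8: 5 − 1 = 4
Total = 4 + 2 + 4 + 1 + 2 + 1 + 2 + 4 = 20

20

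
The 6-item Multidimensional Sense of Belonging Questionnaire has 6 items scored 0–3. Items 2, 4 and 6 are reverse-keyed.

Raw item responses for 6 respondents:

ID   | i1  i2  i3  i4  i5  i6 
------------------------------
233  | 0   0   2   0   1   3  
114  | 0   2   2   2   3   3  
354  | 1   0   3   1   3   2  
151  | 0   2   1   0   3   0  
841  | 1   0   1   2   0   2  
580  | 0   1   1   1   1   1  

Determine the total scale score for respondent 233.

9

Respondent 233 raw: 0, 0, 2, 0, 1, 3.
Reverse-coded (reversed = (0+3) − raw = 3 − raw):
  item 1: 0
  item 2: 3 − 0 = 3
  item 3: 2
  item 4: 3 − 0 = 3
  item 5: 1
  item 6: 3 − 3 = 0
Sum = 0 + 3 + 2 + 3 + 1 + 0 = 9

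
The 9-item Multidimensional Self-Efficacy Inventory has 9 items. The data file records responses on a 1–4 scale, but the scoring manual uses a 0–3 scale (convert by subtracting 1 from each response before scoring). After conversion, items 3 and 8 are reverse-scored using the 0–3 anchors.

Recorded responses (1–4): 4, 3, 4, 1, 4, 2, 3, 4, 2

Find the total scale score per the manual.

12

Convert to 0–3: 3, 2, 3, 0, 3, 1, 2, 3, 1
Reverse-coded (reversed = (0+3) − raw = 3 − raw):
  item 3: 3 − 3 = 0
  item 8: 3 − 3 = 0
Scored: 3, 2, 0, 0, 3, 1, 2, 0, 1
Total = 12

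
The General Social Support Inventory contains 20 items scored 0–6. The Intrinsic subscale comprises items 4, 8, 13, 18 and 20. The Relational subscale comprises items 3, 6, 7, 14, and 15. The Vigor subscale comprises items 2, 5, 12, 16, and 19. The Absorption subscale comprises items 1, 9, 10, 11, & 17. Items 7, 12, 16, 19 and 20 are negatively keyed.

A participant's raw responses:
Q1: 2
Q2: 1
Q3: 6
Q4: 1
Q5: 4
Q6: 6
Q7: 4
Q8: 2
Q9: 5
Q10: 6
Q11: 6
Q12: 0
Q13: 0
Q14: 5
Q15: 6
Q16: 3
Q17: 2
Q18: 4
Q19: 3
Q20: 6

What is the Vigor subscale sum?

Vigor items: 2, 5, 12, 16, 19.
Of these, items 12, 16 and 19 are negatively keyed; reversed = (0+6) − raw = 6 − raw.
  item 2: 1
  item 5: 4
  item 12: 6 − 0 = 6
  item 16: 6 − 3 = 3
  item 19: 6 − 3 = 3
Sum = 1 + 4 + 6 + 3 + 3 = 17

17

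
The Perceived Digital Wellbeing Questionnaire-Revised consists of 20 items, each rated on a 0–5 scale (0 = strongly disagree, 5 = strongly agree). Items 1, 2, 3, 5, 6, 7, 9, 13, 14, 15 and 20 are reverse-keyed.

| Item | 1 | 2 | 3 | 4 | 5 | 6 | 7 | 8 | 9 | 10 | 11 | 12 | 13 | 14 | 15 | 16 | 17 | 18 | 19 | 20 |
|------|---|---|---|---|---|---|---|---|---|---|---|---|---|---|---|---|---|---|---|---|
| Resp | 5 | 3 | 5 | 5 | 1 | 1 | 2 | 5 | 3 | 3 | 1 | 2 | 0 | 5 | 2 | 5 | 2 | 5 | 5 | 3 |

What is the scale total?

Reverse-keyed items use 5 − raw:
  item 1: 5 − 5 = 0
  item 2: 5 − 3 = 2
  item 3: 5 − 5 = 0
  item 5: 5 − 1 = 4
  item 6: 5 − 1 = 4
  item 7: 5 − 2 = 3
  item 9: 5 − 3 = 2
  item 13: 5 − 0 = 5
  item 14: 5 − 5 = 0
  item 15: 5 − 2 = 3
  item 20: 5 − 3 = 2
After reverse-coding: 0, 2, 0, 5, 4, 4, 3, 5, 2, 3, 1, 2, 5, 0, 3, 5, 2, 5, 5, 2
Total = 0 + 2 + 0 + 5 + 4 + 4 + 3 + 5 + 2 + 3 + 1 + 2 + 5 + 0 + 3 + 5 + 2 + 5 + 5 + 2 = 58

58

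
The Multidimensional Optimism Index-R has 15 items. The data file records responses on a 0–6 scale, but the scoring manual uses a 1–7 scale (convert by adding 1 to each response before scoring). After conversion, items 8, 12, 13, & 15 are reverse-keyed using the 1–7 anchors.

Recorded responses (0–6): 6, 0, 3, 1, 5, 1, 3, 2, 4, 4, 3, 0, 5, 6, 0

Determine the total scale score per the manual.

68

Convert to 1–7: 7, 1, 4, 2, 6, 2, 4, 3, 5, 5, 4, 1, 6, 7, 1
Reverse-coded (on a 1–7 scale, reversed = 8 − raw):
  item 8: 8 − 3 = 5
  item 12: 8 − 1 = 7
  item 13: 8 − 6 = 2
  item 15: 8 − 1 = 7
Scored: 7, 1, 4, 2, 6, 2, 4, 5, 5, 5, 4, 7, 2, 7, 7
Total = 68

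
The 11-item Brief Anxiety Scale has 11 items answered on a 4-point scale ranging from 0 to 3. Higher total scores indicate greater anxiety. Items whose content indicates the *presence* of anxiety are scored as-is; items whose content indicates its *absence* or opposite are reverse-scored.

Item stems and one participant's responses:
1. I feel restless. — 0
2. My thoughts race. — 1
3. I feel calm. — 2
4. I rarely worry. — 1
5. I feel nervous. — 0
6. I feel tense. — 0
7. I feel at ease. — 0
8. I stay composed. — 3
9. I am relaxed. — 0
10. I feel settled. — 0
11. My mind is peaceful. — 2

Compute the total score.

Items 3, 4, 7, 8, 9, 10, 11 describe the absence/opposite of anxiety → reverse-score.
reversed = (0+3) − raw = 3 − raw.
  item 1: 0
  item 2: 1
  item 3: 3 − 2 = 1
  item 4: 3 − 1 = 2
  item 5: 0
  item 6: 0
  item 7: 3 − 0 = 3
  item 8: 3 − 3 = 0
  item 9: 3 − 0 = 3
  item 10: 3 − 0 = 3
  item 11: 3 − 2 = 1
Total = 0 + 1 + 1 + 2 + 0 + 0 + 3 + 0 + 3 + 3 + 1 = 14

14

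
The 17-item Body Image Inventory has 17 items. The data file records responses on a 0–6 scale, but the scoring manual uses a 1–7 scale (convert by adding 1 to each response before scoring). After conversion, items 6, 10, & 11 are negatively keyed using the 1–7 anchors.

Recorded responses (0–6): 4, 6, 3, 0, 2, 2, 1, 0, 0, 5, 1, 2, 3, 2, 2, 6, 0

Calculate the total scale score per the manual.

Convert to 1–7: 5, 7, 4, 1, 3, 3, 2, 1, 1, 6, 2, 3, 4, 3, 3, 7, 1
Reverse-coded (on a 1–7 scale, reversed = 8 − raw):
  item 6: 8 − 3 = 5
  item 10: 8 − 6 = 2
  item 11: 8 − 2 = 6
Scored: 5, 7, 4, 1, 3, 5, 2, 1, 1, 2, 6, 3, 4, 3, 3, 7, 1
Total = 58

58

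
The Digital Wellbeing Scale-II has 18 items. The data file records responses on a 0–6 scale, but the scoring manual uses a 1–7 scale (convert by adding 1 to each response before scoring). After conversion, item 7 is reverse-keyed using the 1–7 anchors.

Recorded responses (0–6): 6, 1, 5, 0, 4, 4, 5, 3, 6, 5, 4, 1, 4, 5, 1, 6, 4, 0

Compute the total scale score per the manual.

78

Convert to 1–7: 7, 2, 6, 1, 5, 5, 6, 4, 7, 6, 5, 2, 5, 6, 2, 7, 5, 1
Reverse-coded (on a 1–7 scale, reversed = 8 − raw):
  item 7: 8 − 6 = 2
Scored: 7, 2, 6, 1, 5, 5, 2, 4, 7, 6, 5, 2, 5, 6, 2, 7, 5, 1
Total = 78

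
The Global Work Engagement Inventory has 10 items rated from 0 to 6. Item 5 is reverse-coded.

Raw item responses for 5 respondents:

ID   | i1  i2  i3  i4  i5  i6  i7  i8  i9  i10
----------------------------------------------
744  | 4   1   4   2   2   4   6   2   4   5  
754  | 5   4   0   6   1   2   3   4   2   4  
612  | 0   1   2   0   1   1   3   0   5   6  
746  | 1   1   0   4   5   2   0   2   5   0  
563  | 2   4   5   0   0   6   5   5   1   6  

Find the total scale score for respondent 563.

Respondent 563 raw: 2, 4, 5, 0, 0, 6, 5, 5, 1, 6.
Reverse-coded (reversed = (0+6) − raw = 6 − raw):
  item 1: 2
  item 2: 4
  item 3: 5
  item 4: 0
  item 5: 6 − 0 = 6
  item 6: 6
  item 7: 5
  item 8: 5
  item 9: 1
  item 10: 6
Sum = 2 + 4 + 5 + 0 + 6 + 6 + 5 + 5 + 1 + 6 = 40

40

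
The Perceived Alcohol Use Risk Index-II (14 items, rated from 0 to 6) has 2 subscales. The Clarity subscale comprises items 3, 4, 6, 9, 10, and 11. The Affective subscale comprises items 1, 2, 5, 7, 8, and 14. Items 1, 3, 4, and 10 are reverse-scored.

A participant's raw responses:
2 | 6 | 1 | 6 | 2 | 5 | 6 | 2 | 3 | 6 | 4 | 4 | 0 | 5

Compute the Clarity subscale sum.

Clarity items: 3, 4, 6, 9, 10, 11.
Of these, items 3, 4, & 10 are reverse-scored; reversed = (0+6) − raw = 6 − raw.
  item 3: 6 − 1 = 5
  item 4: 6 − 6 = 0
  item 6: 5
  item 9: 3
  item 10: 6 − 6 = 0
  item 11: 4
Sum = 5 + 0 + 5 + 3 + 0 + 4 = 17

17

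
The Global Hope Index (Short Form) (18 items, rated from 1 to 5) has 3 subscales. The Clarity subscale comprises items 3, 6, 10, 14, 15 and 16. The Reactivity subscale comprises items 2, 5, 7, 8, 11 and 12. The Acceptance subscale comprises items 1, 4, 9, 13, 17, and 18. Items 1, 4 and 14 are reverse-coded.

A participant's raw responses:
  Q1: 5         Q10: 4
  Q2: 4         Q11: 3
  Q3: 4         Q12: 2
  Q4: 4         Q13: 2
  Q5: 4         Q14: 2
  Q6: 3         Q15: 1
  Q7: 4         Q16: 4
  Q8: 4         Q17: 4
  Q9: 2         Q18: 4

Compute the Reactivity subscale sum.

21

Reactivity items: 2, 5, 7, 8, 11, 12.
  item 2: 4
  item 5: 4
  item 7: 4
  item 8: 4
  item 11: 3
  item 12: 2
Sum = 4 + 4 + 4 + 4 + 3 + 2 = 21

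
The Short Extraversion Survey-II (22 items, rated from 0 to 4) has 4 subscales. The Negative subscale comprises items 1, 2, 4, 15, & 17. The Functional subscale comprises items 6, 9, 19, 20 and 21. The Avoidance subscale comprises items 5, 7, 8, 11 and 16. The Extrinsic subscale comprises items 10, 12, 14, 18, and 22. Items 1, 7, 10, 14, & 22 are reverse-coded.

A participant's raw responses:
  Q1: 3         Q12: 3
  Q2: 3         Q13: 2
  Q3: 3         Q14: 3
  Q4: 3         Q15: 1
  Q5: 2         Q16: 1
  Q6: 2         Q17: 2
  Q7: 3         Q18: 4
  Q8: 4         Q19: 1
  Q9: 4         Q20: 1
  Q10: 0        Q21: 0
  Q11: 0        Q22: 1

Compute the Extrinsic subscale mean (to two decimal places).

Extrinsic items: 10, 12, 14, 18, 22.
Of these, items 10, 14, & 22 are reverse-coded; reversed = (0+4) − raw = 4 − raw.
  item 10: 4 − 0 = 4
  item 12: 3
  item 14: 4 − 3 = 1
  item 18: 4
  item 22: 4 − 1 = 3
Sum = 4 + 3 + 1 + 4 + 3 = 15
Mean = 15 / 5 = 3.00

3.00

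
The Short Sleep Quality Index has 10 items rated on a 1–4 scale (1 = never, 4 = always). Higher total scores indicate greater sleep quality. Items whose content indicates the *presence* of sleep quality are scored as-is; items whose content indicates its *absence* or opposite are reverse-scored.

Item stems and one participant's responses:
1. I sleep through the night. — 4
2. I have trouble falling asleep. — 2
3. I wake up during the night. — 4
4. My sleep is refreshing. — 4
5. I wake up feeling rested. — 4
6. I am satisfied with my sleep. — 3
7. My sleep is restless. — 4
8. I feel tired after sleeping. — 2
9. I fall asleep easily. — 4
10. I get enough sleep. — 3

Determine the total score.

Items 2, 3, 7, 8 describe the absence/opposite of sleep quality → reverse-score.
reversed = (1+4) − raw = 5 − raw.
  item 1: 4
  item 2: 5 − 2 = 3
  item 3: 5 − 4 = 1
  item 4: 4
  item 5: 4
  item 6: 3
  item 7: 5 − 4 = 1
  item 8: 5 − 2 = 3
  item 9: 4
  item 10: 3
Total = 4 + 3 + 1 + 4 + 4 + 3 + 1 + 3 + 4 + 3 = 30

30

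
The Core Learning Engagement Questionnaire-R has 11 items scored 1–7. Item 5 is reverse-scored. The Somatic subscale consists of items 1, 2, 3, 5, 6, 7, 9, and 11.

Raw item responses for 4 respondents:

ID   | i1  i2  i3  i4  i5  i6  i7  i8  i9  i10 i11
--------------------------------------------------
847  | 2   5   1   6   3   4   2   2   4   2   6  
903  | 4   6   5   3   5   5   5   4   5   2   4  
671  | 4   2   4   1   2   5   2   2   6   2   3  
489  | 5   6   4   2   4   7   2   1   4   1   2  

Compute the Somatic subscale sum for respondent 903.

Respondent 903 raw: 4, 6, 5, 3, 5, 5, 5, 4, 5, 2, 4.
Somatic items: 1, 2, 3, 5, 6, 7, 9, 11.
Reverse-coded (reversed = (1+7) − raw = 8 − raw):
  item 1: 4
  item 2: 6
  item 3: 5
  item 5: 8 − 5 = 3
  item 6: 5
  item 7: 5
  item 9: 5
  item 11: 4
Sum = 4 + 6 + 5 + 3 + 5 + 5 + 5 + 4 = 37

37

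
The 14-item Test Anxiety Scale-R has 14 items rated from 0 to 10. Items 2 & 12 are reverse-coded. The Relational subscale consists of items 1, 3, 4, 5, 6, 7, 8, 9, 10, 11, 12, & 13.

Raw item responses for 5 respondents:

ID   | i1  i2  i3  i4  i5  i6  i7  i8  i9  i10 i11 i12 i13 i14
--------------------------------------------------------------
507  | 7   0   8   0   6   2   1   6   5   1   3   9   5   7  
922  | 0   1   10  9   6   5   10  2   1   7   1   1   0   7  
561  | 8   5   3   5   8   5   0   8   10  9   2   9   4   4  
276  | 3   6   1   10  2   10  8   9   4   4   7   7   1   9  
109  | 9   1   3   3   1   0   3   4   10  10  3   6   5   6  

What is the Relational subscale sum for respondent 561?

63

Respondent 561 raw: 8, 5, 3, 5, 8, 5, 0, 8, 10, 9, 2, 9, 4, 4.
Relational items: 1, 3, 4, 5, 6, 7, 8, 9, 10, 11, 12, 13.
Reverse-coded (reversed = (0+10) − raw = 10 − raw):
  item 1: 8
  item 3: 3
  item 4: 5
  item 5: 8
  item 6: 5
  item 7: 0
  item 8: 8
  item 9: 10
  item 10: 9
  item 11: 2
  item 12: 10 − 9 = 1
  item 13: 4
Sum = 8 + 3 + 5 + 8 + 5 + 0 + 8 + 10 + 9 + 2 + 1 + 4 = 63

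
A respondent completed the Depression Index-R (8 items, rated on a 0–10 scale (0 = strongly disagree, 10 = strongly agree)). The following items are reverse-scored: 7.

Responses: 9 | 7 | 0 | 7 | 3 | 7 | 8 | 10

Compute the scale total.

Apply reverse scoring (reverse-coded value = 10 − response):
  item 7: 10 − 8 = 2
After reverse-coding: 9, 7, 0, 7, 3, 7, 2, 10
Total = 9 + 7 + 0 + 7 + 3 + 7 + 2 + 10 = 45

45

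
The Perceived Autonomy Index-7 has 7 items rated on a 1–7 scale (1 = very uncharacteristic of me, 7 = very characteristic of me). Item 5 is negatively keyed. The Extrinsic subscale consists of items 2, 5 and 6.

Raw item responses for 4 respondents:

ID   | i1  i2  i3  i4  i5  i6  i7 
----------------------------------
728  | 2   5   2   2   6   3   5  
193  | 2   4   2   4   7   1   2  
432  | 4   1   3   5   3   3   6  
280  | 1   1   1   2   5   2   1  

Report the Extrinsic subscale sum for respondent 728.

Respondent 728 raw: 2, 5, 2, 2, 6, 3, 5.
Extrinsic items: 2, 5, 6.
Reverse-coded (on a 1–7 scale, reversed = 8 − raw):
  item 2: 5
  item 5: 8 − 6 = 2
  item 6: 3
Sum = 5 + 2 + 3 = 10

10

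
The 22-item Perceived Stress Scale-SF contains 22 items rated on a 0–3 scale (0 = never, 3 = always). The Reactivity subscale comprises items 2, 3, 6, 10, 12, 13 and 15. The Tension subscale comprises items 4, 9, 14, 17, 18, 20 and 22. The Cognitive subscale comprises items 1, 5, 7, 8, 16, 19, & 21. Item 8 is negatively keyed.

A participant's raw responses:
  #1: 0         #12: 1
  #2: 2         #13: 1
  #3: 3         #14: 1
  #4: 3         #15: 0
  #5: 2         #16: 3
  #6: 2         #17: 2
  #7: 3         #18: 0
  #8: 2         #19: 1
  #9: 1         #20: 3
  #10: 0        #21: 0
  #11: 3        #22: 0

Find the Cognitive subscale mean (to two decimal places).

Cognitive items: 1, 5, 7, 8, 16, 19, 21.
Of these, item 8 is negatively keyed; reverse-coded value = 3 − response.
  item 1: 0
  item 5: 2
  item 7: 3
  item 8: 3 − 2 = 1
  item 16: 3
  item 19: 1
  item 21: 0
Sum = 0 + 2 + 3 + 1 + 3 + 1 + 0 = 10
Mean = 10 / 7 = 1.43

1.43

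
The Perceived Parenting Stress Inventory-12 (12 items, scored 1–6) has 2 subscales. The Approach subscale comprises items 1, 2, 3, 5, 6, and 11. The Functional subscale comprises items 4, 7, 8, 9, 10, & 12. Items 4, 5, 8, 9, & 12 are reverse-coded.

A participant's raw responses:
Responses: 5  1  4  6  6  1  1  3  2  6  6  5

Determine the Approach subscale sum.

Approach items: 1, 2, 3, 5, 6, 11.
Of these, item 5 is reverse-coded; reverse-coded value = 7 − response.
  item 1: 5
  item 2: 1
  item 3: 4
  item 5: 7 − 6 = 1
  item 6: 1
  item 11: 6
Sum = 5 + 1 + 4 + 1 + 1 + 6 = 18

18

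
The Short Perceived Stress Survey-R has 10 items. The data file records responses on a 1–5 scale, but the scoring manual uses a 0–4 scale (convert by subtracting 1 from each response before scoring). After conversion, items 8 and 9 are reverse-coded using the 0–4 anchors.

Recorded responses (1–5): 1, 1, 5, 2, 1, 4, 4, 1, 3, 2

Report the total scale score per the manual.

18

Convert to 0–4: 0, 0, 4, 1, 0, 3, 3, 0, 2, 1
Reverse-coded (reverse-coded value = 4 − response):
  item 8: 4 − 0 = 4
  item 9: 4 − 2 = 2
Scored: 0, 0, 4, 1, 0, 3, 3, 4, 2, 1
Total = 18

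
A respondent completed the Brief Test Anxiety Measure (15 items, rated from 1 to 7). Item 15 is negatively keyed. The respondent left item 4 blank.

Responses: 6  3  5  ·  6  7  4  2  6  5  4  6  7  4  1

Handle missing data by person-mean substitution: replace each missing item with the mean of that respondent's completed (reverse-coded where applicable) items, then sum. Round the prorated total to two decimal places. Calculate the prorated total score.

Reverse-coded (reverse-coded value = 8 − response):
  item 15: 8 − 1 = 7
Completed scored items (14 of 15): 6, 3, 5, 6, 7, 4, 2, 6, 5, 4, 6, 7, 4, 7; sum = 72.
Person mean = 72 / 14 ≈ 5.1429
Prorated total = (72 / 14) × 15 = 77.14 (to 2 dp)

77.14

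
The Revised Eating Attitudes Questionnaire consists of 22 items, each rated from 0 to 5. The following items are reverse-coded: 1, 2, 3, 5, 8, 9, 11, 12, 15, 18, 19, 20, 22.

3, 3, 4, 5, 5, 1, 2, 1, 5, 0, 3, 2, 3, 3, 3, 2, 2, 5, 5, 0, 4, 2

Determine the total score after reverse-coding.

46

Raw sum = 63. Reverse-coded items: 1, 2, 3, 5, 8, 9, 11, 12, 15, 18, 19, 20, 22; their raw sum = 41.
Each reversal replaces raw with 5 − raw, changing the total by 5 − 2·raw per item.
Total = 63 + 13·5 − 2·41 = 63 + 65 − 82 = 46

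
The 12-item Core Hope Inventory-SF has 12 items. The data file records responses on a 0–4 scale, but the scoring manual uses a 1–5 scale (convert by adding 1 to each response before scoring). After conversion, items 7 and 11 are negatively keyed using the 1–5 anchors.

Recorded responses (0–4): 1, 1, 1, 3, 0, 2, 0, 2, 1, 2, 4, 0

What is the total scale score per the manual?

29

Convert to 1–5: 2, 2, 2, 4, 1, 3, 1, 3, 2, 3, 5, 1
Reverse-coded (reversed = (1+5) − raw = 6 − raw):
  item 7: 6 − 1 = 5
  item 11: 6 − 5 = 1
Scored: 2, 2, 2, 4, 1, 3, 5, 3, 2, 3, 1, 1
Total = 29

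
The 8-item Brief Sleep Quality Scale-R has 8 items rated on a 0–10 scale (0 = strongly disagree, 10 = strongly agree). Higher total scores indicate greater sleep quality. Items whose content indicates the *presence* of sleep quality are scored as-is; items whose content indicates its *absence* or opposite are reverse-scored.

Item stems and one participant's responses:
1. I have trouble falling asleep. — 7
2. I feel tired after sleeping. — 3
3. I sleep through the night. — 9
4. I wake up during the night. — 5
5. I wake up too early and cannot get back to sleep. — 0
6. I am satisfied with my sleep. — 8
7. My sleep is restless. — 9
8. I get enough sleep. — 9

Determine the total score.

52

Items 1, 2, 4, 5, 7 describe the absence/opposite of sleep quality → reverse-score.
on a 0–10 scale, reversed = 10 − raw.
  item 1: 10 − 7 = 3
  item 2: 10 − 3 = 7
  item 3: 9
  item 4: 10 − 5 = 5
  item 5: 10 − 0 = 10
  item 6: 8
  item 7: 10 − 9 = 1
  item 8: 9
Total = 3 + 7 + 9 + 5 + 10 + 8 + 1 + 9 = 52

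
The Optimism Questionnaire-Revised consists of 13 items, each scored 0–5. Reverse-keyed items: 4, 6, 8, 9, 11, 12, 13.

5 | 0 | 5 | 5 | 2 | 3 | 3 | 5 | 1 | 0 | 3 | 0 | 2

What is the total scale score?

Raw sum = 34. Reverse-keyed items: 4, 6, 8, 9, 11, 12, 13; their raw sum = 19.
Each reversal replaces raw with 5 − raw, changing the total by 5 − 2·raw per item.
Total = 34 + 7·5 − 2·19 = 34 + 35 − 38 = 31

31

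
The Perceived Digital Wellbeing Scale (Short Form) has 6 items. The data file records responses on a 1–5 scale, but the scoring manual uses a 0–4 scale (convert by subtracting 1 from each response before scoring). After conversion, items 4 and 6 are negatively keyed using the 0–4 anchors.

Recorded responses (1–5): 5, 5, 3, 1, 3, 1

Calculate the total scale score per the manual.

20

Convert to 0–4: 4, 4, 2, 0, 2, 0
Reverse-coded (reversed = (0+4) − raw = 4 − raw):
  item 4: 4 − 0 = 4
  item 6: 4 − 0 = 4
Scored: 4, 4, 2, 4, 2, 4
Total = 20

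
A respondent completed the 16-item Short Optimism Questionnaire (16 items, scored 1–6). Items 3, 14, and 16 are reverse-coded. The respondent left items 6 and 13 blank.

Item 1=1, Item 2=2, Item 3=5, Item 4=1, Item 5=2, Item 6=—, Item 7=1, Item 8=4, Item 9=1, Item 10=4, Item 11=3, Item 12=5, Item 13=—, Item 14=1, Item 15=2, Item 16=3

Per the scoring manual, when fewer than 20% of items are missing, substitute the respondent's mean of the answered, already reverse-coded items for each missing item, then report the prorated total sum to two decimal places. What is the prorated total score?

43.43

Reverse-coded (reverse-coded value = 7 − response):
  item 3: 7 − 5 = 2
  item 14: 7 − 1 = 6
  item 16: 7 − 3 = 4
Completed scored items (14 of 16): 1, 2, 2, 1, 2, 1, 4, 1, 4, 3, 5, 6, 2, 4; sum = 38.
Person mean = 38 / 14 ≈ 2.7143
Prorated total = (38 / 14) × 16 = 43.43 (to 2 dp)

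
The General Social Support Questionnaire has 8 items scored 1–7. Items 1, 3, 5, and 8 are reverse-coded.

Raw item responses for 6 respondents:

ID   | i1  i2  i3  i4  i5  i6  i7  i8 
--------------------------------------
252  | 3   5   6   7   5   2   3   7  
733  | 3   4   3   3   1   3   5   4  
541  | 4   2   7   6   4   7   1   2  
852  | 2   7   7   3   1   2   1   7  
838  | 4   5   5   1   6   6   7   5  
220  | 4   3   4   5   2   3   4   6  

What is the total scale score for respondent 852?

28

Respondent 852 raw: 2, 7, 7, 3, 1, 2, 1, 7.
Reverse-coded (reversed = (1+7) − raw = 8 − raw):
  item 1: 8 − 2 = 6
  item 2: 7
  item 3: 8 − 7 = 1
  item 4: 3
  item 5: 8 − 1 = 7
  item 6: 2
  item 7: 1
  item 8: 8 − 7 = 1
Sum = 6 + 7 + 1 + 3 + 7 + 2 + 1 + 1 = 28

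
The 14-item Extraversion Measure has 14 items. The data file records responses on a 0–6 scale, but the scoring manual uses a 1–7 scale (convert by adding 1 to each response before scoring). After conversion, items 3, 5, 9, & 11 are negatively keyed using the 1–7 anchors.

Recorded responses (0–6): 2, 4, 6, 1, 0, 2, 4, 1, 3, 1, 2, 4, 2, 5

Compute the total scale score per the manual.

Convert to 1–7: 3, 5, 7, 2, 1, 3, 5, 2, 4, 2, 3, 5, 3, 6
Reverse-coded (on a 1–7 scale, reversed = 8 − raw):
  item 3: 8 − 7 = 1
  item 5: 8 − 1 = 7
  item 9: 8 − 4 = 4
  item 11: 8 − 3 = 5
Scored: 3, 5, 1, 2, 7, 3, 5, 2, 4, 2, 5, 5, 3, 6
Total = 53

53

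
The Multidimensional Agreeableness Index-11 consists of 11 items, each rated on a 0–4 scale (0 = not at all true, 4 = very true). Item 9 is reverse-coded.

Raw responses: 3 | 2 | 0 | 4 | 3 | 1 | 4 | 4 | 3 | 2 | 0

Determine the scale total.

24

Reversing item 9 with 4 − raw:
Total = 3 + 2 + 0 + 4 + 3 + 1 + 4 + 4 + (4−3) + 2 + 0
      = 3 + 2 + 0 + 4 + 3 + 1 + 4 + 4 + 1 + 2 + 0 = 24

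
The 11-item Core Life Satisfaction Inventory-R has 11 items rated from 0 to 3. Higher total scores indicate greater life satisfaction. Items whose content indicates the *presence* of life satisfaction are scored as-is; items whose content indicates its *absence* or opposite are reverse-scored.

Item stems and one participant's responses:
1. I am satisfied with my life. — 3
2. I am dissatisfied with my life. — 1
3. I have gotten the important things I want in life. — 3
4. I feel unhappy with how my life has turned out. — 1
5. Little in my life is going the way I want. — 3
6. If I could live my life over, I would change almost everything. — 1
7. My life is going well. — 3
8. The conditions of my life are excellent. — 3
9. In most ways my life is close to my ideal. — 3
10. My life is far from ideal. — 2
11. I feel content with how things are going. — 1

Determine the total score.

Items 2, 4, 5, 6, 10 describe the absence/opposite of life satisfaction → reverse-score.
reverse-coded value = 3 − response.
  item 1: 3
  item 2: 3 − 1 = 2
  item 3: 3
  item 4: 3 − 1 = 2
  item 5: 3 − 3 = 0
  item 6: 3 − 1 = 2
  item 7: 3
  item 8: 3
  item 9: 3
  item 10: 3 − 2 = 1
  item 11: 1
Total = 3 + 2 + 3 + 2 + 0 + 2 + 3 + 3 + 3 + 1 + 1 = 23

23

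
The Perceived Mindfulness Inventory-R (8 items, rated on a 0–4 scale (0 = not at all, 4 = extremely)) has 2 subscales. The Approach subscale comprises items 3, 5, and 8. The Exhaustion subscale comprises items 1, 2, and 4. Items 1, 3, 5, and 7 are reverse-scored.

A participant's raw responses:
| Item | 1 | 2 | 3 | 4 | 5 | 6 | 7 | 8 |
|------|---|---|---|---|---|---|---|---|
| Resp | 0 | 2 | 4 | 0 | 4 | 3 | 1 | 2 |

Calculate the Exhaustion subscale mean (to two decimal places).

2.00

Exhaustion items: 1, 2, 4.
Of these, item 1 is reverse-scored; reversed = (0+4) − raw = 4 − raw.
  item 1: 4 − 0 = 4
  item 2: 2
  item 4: 0
Sum = 4 + 2 + 0 = 6
Mean = 6 / 3 = 2.00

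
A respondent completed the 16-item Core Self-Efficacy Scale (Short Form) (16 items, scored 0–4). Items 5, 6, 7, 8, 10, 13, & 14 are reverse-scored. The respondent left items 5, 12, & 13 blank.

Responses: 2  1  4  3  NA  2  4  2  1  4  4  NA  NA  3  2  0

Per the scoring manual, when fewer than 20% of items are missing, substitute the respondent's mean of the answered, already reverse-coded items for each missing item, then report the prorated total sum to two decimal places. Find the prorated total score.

27.08

Reverse-coded (reverse-coded value = 4 − response):
  item 6: 4 − 2 = 2
  item 7: 4 − 4 = 0
  item 8: 4 − 2 = 2
  item 10: 4 − 4 = 0
  item 14: 4 − 3 = 1
Completed scored items (13 of 16): 2, 1, 4, 3, 2, 0, 2, 1, 0, 4, 1, 2, 0; sum = 22.
Person mean = 22 / 13 ≈ 1.6923
Prorated total = (22 / 13) × 16 = 27.08 (to 2 dp)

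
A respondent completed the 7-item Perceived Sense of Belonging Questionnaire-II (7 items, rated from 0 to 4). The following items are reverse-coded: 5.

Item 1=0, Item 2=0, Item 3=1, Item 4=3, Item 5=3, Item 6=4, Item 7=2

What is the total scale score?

11

Apply reverse scoring (reversed = (0+4) − raw = 4 − raw):
  item 5: 4 − 3 = 1
After reverse-coding: 0, 0, 1, 3, 1, 4, 2
Total = 0 + 0 + 1 + 3 + 1 + 4 + 2 = 11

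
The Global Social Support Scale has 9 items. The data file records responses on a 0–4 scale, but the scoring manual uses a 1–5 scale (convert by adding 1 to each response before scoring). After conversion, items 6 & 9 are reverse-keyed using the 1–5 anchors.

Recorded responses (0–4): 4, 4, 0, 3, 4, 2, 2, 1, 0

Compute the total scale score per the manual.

Convert to 1–5: 5, 5, 1, 4, 5, 3, 3, 2, 1
Reverse-coded (on a 1–5 scale, reversed = 6 − raw):
  item 6: 6 − 3 = 3
  item 9: 6 − 1 = 5
Scored: 5, 5, 1, 4, 5, 3, 3, 2, 5
Total = 33

33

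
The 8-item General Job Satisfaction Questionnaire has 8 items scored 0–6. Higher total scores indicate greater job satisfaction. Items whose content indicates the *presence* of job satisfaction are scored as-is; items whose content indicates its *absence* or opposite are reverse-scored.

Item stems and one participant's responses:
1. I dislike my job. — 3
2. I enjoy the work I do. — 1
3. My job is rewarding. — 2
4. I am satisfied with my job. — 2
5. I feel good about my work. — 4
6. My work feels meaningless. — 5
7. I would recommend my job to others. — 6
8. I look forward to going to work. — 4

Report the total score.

23

Items 1, 6 describe the absence/opposite of job satisfaction → reverse-score.
on a 0–6 scale, reversed = 6 − raw.
  item 1: 6 − 3 = 3
  item 2: 1
  item 3: 2
  item 4: 2
  item 5: 4
  item 6: 6 − 5 = 1
  item 7: 6
  item 8: 4
Total = 3 + 1 + 2 + 2 + 4 + 1 + 6 + 4 = 23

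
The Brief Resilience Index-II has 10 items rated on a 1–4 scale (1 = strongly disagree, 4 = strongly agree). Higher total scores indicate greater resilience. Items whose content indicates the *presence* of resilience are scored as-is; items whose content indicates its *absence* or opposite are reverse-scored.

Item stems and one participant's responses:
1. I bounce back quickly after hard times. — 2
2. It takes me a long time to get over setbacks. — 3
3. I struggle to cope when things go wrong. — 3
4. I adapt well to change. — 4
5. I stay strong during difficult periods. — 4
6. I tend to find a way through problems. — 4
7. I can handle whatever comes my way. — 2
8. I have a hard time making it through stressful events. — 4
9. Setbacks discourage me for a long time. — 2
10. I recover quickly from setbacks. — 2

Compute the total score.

26

Items 2, 3, 8, 9 describe the absence/opposite of resilience → reverse-score.
reversed = (1+4) − raw = 5 − raw.
  item 1: 2
  item 2: 5 − 3 = 2
  item 3: 5 − 3 = 2
  item 4: 4
  item 5: 4
  item 6: 4
  item 7: 2
  item 8: 5 − 4 = 1
  item 9: 5 − 2 = 3
  item 10: 2
Total = 2 + 2 + 2 + 4 + 4 + 4 + 2 + 1 + 3 + 2 = 26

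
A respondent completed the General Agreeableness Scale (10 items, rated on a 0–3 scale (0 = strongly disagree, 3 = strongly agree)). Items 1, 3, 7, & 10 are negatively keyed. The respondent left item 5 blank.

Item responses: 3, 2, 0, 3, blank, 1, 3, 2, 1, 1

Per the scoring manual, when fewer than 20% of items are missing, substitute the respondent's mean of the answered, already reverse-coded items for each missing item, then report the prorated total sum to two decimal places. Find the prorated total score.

Reverse-coded (reversed = (0+3) − raw = 3 − raw):
  item 1: 3 − 3 = 0
  item 3: 3 − 0 = 3
  item 7: 3 − 3 = 0
  item 10: 3 − 1 = 2
Completed scored items (9 of 10): 0, 2, 3, 3, 1, 0, 2, 1, 2; sum = 14.
Person mean = 14 / 9 ≈ 1.5556
Prorated total = (14 / 9) × 10 = 15.56 (to 2 dp)

15.56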